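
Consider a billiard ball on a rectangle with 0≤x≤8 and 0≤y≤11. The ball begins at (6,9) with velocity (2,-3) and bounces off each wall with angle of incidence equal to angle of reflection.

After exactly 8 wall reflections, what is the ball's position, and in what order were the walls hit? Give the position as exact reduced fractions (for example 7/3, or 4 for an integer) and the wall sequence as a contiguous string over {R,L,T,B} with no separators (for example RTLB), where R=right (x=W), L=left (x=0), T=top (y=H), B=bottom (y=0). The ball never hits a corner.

1. t=1 → R at (8,6); v=(-2,-3)
2. t=2 → B at (4,0); v=(-2,3)
3. t=2 → L at (0,6); v=(2,3)
4. t=5/3 → T at (10/3,11); v=(2,-3)
5. t=7/3 → R at (8,4); v=(-2,-3)
6. t=4/3 → B at (16/3,0); v=(-2,3)
7. t=8/3 → L at (0,8); v=(2,3)
8. t=1 → T at (2,11); v=(2,-3)

Final position: (2,11)
Wall sequence: RBLTRBLT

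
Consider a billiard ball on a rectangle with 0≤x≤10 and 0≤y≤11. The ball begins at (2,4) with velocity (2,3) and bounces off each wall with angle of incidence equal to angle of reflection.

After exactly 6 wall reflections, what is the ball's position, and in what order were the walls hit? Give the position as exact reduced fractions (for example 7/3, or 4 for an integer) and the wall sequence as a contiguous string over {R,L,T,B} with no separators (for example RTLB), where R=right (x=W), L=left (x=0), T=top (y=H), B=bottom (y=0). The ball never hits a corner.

Final position: (26/3,0)
Wall sequence: TRBLTB

1. t=7/3 → T at (20/3,11); v=(2,-3)
2. t=5/3 → R at (10,6); v=(-2,-3)
3. t=2 → B at (6,0); v=(-2,3)
4. t=3 → L at (0,9); v=(2,3)
5. t=2/3 → T at (4/3,11); v=(2,-3)
6. t=11/3 → B at (26/3,0); v=(2,3)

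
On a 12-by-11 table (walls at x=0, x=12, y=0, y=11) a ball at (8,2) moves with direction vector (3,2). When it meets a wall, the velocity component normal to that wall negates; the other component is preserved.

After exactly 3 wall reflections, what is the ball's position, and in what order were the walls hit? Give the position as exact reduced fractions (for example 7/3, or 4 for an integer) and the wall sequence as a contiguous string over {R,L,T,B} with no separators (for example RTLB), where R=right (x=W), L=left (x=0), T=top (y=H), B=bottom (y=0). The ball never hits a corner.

1. t=4/3 → R at (12,14/3); v=(-3,2)
2. t=19/6 → T at (5/2,11); v=(-3,-2)
3. t=5/6 → L at (0,28/3); v=(3,-2)

Final position: (0,28/3)
Wall sequence: RTL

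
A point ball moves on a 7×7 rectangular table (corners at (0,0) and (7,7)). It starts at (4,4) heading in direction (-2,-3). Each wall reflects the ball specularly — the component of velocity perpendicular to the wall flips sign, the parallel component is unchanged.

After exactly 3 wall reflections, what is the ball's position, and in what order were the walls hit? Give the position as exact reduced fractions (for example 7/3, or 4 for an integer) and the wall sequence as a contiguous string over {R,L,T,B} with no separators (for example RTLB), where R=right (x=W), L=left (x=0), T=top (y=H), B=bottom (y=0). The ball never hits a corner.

Final position: (10/3,7)
Wall sequence: BLT

1. t=4/3 → B at (4/3,0); v=(-2,3)
2. t=2/3 → L at (0,2); v=(2,3)
3. t=5/3 → T at (10/3,7); v=(2,-3)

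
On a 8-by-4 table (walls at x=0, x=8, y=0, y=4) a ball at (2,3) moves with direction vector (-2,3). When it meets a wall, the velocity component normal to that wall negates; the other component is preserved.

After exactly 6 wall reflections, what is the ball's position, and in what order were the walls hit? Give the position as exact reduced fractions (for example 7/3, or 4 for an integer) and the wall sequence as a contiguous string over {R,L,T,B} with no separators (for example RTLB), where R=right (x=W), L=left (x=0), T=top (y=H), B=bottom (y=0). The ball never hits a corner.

Final position: (8,2)
Wall sequence: TLBTBR

1. t=1/3 → T at (4/3,4); v=(-2,-3)
2. t=2/3 → L at (0,2); v=(2,-3)
3. t=2/3 → B at (4/3,0); v=(2,3)
4. t=4/3 → T at (4,4); v=(2,-3)
5. t=4/3 → B at (20/3,0); v=(2,3)
6. t=2/3 → R at (8,2); v=(-2,3)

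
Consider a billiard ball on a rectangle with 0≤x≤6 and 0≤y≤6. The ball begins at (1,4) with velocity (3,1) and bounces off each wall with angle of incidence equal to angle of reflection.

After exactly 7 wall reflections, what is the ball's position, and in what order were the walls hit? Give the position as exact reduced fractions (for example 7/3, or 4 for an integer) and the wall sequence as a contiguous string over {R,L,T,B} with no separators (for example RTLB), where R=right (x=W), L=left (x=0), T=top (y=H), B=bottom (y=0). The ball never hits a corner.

1. t=5/3 → R at (6,17/3); v=(-3,1)
2. t=1/3 → T at (5,6); v=(-3,-1)
3. t=5/3 → L at (0,13/3); v=(3,-1)
4. t=2 → R at (6,7/3); v=(-3,-1)
5. t=2 → L at (0,1/3); v=(3,-1)
6. t=1/3 → B at (1,0); v=(3,1)
7. t=5/3 → R at (6,5/3); v=(-3,1)

Final position: (6,5/3)
Wall sequence: RTLRLBR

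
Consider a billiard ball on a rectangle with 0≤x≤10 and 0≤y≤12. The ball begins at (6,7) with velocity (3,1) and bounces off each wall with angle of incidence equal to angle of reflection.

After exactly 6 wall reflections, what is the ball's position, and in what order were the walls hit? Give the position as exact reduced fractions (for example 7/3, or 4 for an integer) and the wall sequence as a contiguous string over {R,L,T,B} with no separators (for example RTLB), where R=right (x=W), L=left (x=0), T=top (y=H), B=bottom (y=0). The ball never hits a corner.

1. t=4/3 → R at (10,25/3); v=(-3,1)
2. t=10/3 → L at (0,35/3); v=(3,1)
3. t=1/3 → T at (1,12); v=(3,-1)
4. t=3 → R at (10,9); v=(-3,-1)
5. t=10/3 → L at (0,17/3); v=(3,-1)
6. t=10/3 → R at (10,7/3); v=(-3,-1)

Final position: (10,7/3)
Wall sequence: RLTRLR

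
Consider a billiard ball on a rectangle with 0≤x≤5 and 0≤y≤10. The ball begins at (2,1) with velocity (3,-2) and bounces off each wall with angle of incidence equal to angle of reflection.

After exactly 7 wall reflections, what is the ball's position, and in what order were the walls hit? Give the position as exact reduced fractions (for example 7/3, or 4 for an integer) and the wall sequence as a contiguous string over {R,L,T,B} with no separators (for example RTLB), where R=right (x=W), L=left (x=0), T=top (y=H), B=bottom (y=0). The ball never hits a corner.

Final position: (5,17/3)
Wall sequence: BRLRTLR

1. t=1/2 → B at (7/2,0); v=(3,2)
2. t=1/2 → R at (5,1); v=(-3,2)
3. t=5/3 → L at (0,13/3); v=(3,2)
4. t=5/3 → R at (5,23/3); v=(-3,2)
5. t=7/6 → T at (3/2,10); v=(-3,-2)
6. t=1/2 → L at (0,9); v=(3,-2)
7. t=5/3 → R at (5,17/3); v=(-3,-2)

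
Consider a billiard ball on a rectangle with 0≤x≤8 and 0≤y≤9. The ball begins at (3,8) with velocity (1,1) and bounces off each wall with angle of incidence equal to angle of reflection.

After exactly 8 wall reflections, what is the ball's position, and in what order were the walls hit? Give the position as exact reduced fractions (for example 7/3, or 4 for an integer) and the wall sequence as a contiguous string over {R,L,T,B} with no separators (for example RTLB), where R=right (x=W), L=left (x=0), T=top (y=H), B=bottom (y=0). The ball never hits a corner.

1. t=1 → T at (4,9); v=(1,-1)
2. t=4 → R at (8,5); v=(-1,-1)
3. t=5 → B at (3,0); v=(-1,1)
4. t=3 → L at (0,3); v=(1,1)
5. t=6 → T at (6,9); v=(1,-1)
6. t=2 → R at (8,7); v=(-1,-1)
7. t=7 → B at (1,0); v=(-1,1)
8. t=1 → L at (0,1); v=(1,1)

Final position: (0,1)
Wall sequence: TRBLTRBL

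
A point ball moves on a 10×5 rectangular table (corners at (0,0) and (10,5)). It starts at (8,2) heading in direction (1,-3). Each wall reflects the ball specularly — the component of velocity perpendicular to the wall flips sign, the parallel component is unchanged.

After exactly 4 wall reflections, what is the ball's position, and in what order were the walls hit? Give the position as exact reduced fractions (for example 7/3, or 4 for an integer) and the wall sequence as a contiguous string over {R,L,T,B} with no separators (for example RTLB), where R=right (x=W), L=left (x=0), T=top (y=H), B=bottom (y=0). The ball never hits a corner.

Final position: (8,0)
Wall sequence: BRTB

1. t=2/3 → B at (26/3,0); v=(1,3)
2. t=4/3 → R at (10,4); v=(-1,3)
3. t=1/3 → T at (29/3,5); v=(-1,-3)
4. t=5/3 → B at (8,0); v=(-1,3)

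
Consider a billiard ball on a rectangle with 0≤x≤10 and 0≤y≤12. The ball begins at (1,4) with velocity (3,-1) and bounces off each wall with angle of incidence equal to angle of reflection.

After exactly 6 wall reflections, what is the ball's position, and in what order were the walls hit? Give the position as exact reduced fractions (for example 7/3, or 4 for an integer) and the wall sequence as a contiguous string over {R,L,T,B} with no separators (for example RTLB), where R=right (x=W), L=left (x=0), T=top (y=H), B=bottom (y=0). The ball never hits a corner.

Final position: (9,12)
Wall sequence: RBLRLT

1. t=3 → R at (10,1); v=(-3,-1)
2. t=1 → B at (7,0); v=(-3,1)
3. t=7/3 → L at (0,7/3); v=(3,1)
4. t=10/3 → R at (10,17/3); v=(-3,1)
5. t=10/3 → L at (0,9); v=(3,1)
6. t=3 → T at (9,12); v=(3,-1)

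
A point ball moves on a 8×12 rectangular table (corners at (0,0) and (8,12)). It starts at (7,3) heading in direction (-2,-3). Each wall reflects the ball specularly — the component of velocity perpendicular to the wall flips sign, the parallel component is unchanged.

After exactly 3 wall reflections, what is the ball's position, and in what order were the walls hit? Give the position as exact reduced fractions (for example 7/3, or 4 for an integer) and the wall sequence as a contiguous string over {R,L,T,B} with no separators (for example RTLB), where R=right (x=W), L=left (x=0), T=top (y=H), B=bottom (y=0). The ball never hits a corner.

1. t=1 → B at (5,0); v=(-2,3)
2. t=5/2 → L at (0,15/2); v=(2,3)
3. t=3/2 → T at (3,12); v=(2,-3)

Final position: (3,12)
Wall sequence: BLT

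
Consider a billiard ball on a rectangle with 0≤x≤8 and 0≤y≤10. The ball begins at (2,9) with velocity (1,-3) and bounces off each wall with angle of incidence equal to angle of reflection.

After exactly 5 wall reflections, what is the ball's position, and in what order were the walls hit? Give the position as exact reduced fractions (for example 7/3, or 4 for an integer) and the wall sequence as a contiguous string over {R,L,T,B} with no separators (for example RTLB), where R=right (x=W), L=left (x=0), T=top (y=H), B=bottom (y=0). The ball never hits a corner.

1. t=3 → B at (5,0); v=(1,3)
2. t=3 → R at (8,9); v=(-1,3)
3. t=1/3 → T at (23/3,10); v=(-1,-3)
4. t=10/3 → B at (13/3,0); v=(-1,3)
5. t=10/3 → T at (1,10); v=(-1,-3)

Final position: (1,10)
Wall sequence: BRTBT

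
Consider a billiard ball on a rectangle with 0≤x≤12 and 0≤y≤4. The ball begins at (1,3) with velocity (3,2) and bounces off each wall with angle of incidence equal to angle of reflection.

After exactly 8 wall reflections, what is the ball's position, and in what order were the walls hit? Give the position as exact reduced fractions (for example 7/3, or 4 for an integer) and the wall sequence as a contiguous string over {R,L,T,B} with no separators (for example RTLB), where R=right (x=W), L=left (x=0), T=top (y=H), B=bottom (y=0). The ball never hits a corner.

1. t=1/2 → T at (5/2,4); v=(3,-2)
2. t=2 → B at (17/2,0); v=(3,2)
3. t=7/6 → R at (12,7/3); v=(-3,2)
4. t=5/6 → T at (19/2,4); v=(-3,-2)
5. t=2 → B at (7/2,0); v=(-3,2)
6. t=7/6 → L at (0,7/3); v=(3,2)
7. t=5/6 → T at (5/2,4); v=(3,-2)
8. t=2 → B at (17/2,0); v=(3,2)

Final position: (17/2,0)
Wall sequence: TBRTBLTB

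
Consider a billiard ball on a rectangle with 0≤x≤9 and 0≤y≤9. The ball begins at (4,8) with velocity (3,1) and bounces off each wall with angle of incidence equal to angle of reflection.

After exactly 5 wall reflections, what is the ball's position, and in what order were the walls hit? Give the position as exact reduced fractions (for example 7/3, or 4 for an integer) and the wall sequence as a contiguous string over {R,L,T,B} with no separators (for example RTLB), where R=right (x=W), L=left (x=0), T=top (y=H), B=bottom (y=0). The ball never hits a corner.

Final position: (2,0)
Wall sequence: TRLRB

1. t=1 → T at (7,9); v=(3,-1)
2. t=2/3 → R at (9,25/3); v=(-3,-1)
3. t=3 → L at (0,16/3); v=(3,-1)
4. t=3 → R at (9,7/3); v=(-3,-1)
5. t=7/3 → B at (2,0); v=(-3,1)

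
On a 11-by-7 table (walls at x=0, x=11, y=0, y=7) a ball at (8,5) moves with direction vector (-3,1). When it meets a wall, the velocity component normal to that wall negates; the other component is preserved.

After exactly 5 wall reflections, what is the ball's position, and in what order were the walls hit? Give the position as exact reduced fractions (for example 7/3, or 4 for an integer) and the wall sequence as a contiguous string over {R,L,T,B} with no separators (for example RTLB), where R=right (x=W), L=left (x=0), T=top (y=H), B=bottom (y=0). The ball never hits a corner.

1. t=2 → T at (2,7); v=(-3,-1)
2. t=2/3 → L at (0,19/3); v=(3,-1)
3. t=11/3 → R at (11,8/3); v=(-3,-1)
4. t=8/3 → B at (3,0); v=(-3,1)
5. t=1 → L at (0,1); v=(3,1)

Final position: (0,1)
Wall sequence: TLRBL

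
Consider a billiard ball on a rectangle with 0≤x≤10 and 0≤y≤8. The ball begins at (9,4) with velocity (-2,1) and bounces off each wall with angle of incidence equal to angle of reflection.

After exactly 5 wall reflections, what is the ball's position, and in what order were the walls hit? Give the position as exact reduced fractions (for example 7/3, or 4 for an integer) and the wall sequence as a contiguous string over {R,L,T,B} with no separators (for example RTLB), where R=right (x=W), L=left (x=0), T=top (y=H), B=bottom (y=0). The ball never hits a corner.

1. t=4 → T at (1,8); v=(-2,-1)
2. t=1/2 → L at (0,15/2); v=(2,-1)
3. t=5 → R at (10,5/2); v=(-2,-1)
4. t=5/2 → B at (5,0); v=(-2,1)
5. t=5/2 → L at (0,5/2); v=(2,1)

Final position: (0,5/2)
Wall sequence: TLRBL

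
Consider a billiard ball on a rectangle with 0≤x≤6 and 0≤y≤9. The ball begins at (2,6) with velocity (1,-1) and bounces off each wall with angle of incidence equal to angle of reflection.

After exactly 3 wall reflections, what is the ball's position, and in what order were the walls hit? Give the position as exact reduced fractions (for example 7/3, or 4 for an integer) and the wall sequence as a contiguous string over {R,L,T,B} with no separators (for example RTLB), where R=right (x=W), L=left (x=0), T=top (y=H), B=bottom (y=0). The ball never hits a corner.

Final position: (0,4)
Wall sequence: RBL

1. t=4 → R at (6,2); v=(-1,-1)
2. t=2 → B at (4,0); v=(-1,1)
3. t=4 → L at (0,4); v=(1,1)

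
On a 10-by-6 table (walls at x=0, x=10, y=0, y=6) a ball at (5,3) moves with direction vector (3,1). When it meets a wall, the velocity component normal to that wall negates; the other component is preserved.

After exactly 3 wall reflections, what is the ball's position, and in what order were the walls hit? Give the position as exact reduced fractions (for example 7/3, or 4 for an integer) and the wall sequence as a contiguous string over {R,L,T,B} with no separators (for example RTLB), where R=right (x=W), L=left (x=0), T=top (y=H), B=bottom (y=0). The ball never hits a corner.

1. t=5/3 → R at (10,14/3); v=(-3,1)
2. t=4/3 → T at (6,6); v=(-3,-1)
3. t=2 → L at (0,4); v=(3,-1)

Final position: (0,4)
Wall sequence: RTL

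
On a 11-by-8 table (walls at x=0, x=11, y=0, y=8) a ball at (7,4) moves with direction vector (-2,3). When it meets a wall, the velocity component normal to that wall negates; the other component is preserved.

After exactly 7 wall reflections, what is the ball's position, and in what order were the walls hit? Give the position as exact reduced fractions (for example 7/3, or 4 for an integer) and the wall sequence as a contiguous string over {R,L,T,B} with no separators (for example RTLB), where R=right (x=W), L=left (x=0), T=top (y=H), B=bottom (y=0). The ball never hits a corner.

Final position: (5,8)
Wall sequence: TLBTRBT

1. t=4/3 → T at (13/3,8); v=(-2,-3)
2. t=13/6 → L at (0,3/2); v=(2,-3)
3. t=1/2 → B at (1,0); v=(2,3)
4. t=8/3 → T at (19/3,8); v=(2,-3)
5. t=7/3 → R at (11,1); v=(-2,-3)
6. t=1/3 → B at (31/3,0); v=(-2,3)
7. t=8/3 → T at (5,8); v=(-2,-3)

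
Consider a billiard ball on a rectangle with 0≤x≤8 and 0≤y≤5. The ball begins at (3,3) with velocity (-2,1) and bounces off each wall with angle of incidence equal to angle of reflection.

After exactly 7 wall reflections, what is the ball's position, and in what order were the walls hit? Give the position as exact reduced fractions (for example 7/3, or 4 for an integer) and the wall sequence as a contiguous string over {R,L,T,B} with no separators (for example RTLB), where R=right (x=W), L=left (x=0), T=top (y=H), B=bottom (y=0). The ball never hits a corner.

Final position: (8,7/2)
Wall sequence: LTRBLTR

1. t=3/2 → L at (0,9/2); v=(2,1)
2. t=1/2 → T at (1,5); v=(2,-1)
3. t=7/2 → R at (8,3/2); v=(-2,-1)
4. t=3/2 → B at (5,0); v=(-2,1)
5. t=5/2 → L at (0,5/2); v=(2,1)
6. t=5/2 → T at (5,5); v=(2,-1)
7. t=3/2 → R at (8,7/2); v=(-2,-1)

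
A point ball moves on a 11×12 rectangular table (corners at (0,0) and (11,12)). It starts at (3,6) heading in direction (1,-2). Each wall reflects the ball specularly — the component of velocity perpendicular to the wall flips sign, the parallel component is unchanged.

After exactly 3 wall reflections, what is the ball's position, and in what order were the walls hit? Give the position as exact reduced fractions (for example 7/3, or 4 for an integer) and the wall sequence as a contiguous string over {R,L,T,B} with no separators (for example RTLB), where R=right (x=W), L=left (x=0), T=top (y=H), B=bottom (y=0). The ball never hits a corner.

1. t=3 → B at (6,0); v=(1,2)
2. t=5 → R at (11,10); v=(-1,2)
3. t=1 → T at (10,12); v=(-1,-2)

Final position: (10,12)
Wall sequence: BRT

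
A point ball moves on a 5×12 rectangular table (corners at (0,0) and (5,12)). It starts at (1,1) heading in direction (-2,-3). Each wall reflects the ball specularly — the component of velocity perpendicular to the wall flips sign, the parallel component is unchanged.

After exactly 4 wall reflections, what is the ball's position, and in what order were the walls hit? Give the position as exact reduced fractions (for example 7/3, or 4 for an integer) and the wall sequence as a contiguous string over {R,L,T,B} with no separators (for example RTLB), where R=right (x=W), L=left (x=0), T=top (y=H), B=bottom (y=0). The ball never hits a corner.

Final position: (7/3,12)
Wall sequence: BLRT

1. t=1/3 → B at (1/3,0); v=(-2,3)
2. t=1/6 → L at (0,1/2); v=(2,3)
3. t=5/2 → R at (5,8); v=(-2,3)
4. t=4/3 → T at (7/3,12); v=(-2,-3)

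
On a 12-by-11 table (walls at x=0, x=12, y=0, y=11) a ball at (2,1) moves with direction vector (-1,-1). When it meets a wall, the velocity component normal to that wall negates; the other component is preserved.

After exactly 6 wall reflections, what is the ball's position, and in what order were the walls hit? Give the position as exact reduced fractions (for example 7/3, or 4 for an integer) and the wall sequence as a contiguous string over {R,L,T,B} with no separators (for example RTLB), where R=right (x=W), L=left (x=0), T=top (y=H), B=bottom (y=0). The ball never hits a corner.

Final position: (0,3)
Wall sequence: BLTRBL

1. t=1 → B at (1,0); v=(-1,1)
2. t=1 → L at (0,1); v=(1,1)
3. t=10 → T at (10,11); v=(1,-1)
4. t=2 → R at (12,9); v=(-1,-1)
5. t=9 → B at (3,0); v=(-1,1)
6. t=3 → L at (0,3); v=(1,1)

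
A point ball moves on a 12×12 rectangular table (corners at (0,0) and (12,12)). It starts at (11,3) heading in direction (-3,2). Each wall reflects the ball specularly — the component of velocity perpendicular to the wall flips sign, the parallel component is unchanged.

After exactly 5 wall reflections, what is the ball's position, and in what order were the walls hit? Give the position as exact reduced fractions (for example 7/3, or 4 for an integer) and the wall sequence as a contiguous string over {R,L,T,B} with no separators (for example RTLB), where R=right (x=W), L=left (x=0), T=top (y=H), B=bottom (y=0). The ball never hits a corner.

1. t=11/3 → L at (0,31/3); v=(3,2)
2. t=5/6 → T at (5/2,12); v=(3,-2)
3. t=19/6 → R at (12,17/3); v=(-3,-2)
4. t=17/6 → B at (7/2,0); v=(-3,2)
5. t=7/6 → L at (0,7/3); v=(3,2)

Final position: (0,7/3)
Wall sequence: LTRBL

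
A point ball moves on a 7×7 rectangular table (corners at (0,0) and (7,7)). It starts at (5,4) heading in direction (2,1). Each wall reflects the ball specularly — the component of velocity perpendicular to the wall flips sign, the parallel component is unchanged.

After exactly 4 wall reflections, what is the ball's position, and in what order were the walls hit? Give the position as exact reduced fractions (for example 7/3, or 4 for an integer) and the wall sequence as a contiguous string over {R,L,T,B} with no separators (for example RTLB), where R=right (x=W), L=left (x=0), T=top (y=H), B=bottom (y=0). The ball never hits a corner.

1. t=1 → R at (7,5); v=(-2,1)
2. t=2 → T at (3,7); v=(-2,-1)
3. t=3/2 → L at (0,11/2); v=(2,-1)
4. t=7/2 → R at (7,2); v=(-2,-1)

Final position: (7,2)
Wall sequence: RTLR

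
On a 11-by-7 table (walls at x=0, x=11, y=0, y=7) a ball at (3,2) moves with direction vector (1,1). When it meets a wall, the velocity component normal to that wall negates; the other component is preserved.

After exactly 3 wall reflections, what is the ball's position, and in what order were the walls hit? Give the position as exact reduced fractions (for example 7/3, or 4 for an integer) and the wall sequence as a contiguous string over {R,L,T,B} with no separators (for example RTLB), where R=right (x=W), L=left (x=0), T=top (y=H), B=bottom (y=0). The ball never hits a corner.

Final position: (7,0)
Wall sequence: TRB

1. t=5 → T at (8,7); v=(1,-1)
2. t=3 → R at (11,4); v=(-1,-1)
3. t=4 → B at (7,0); v=(-1,1)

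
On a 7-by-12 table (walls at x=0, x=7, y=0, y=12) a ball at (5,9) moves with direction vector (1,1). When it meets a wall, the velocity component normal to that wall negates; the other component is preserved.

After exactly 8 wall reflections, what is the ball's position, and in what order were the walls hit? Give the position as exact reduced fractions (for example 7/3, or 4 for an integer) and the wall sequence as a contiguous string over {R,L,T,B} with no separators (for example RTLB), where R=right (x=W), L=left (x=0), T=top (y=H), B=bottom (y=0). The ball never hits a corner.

1. t=2 → R at (7,11); v=(-1,1)
2. t=1 → T at (6,12); v=(-1,-1)
3. t=6 → L at (0,6); v=(1,-1)
4. t=6 → B at (6,0); v=(1,1)
5. t=1 → R at (7,1); v=(-1,1)
6. t=7 → L at (0,8); v=(1,1)
7. t=4 → T at (4,12); v=(1,-1)
8. t=3 → R at (7,9); v=(-1,-1)

Final position: (7,9)
Wall sequence: RTLBRLTR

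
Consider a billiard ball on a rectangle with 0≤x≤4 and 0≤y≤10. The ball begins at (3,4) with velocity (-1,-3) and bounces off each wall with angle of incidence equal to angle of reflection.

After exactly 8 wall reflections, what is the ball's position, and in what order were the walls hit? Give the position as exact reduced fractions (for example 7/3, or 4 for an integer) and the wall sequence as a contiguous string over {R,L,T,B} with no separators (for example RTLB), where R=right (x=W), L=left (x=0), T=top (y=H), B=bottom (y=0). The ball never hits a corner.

Final position: (11/3,0)
Wall sequence: BLTRBLTB

1. t=4/3 → B at (5/3,0); v=(-1,3)
2. t=5/3 → L at (0,5); v=(1,3)
3. t=5/3 → T at (5/3,10); v=(1,-3)
4. t=7/3 → R at (4,3); v=(-1,-3)
5. t=1 → B at (3,0); v=(-1,3)
6. t=3 → L at (0,9); v=(1,3)
7. t=1/3 → T at (1/3,10); v=(1,-3)
8. t=10/3 → B at (11/3,0); v=(1,3)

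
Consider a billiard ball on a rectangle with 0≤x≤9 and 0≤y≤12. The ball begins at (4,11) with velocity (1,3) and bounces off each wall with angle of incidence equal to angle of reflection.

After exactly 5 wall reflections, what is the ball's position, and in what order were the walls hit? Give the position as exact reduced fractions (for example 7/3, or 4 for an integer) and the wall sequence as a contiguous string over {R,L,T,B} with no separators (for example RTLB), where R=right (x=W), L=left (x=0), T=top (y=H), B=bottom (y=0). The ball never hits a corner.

Final position: (5/3,0)
Wall sequence: TBRTB

1. t=1/3 → T at (13/3,12); v=(1,-3)
2. t=4 → B at (25/3,0); v=(1,3)
3. t=2/3 → R at (9,2); v=(-1,3)
4. t=10/3 → T at (17/3,12); v=(-1,-3)
5. t=4 → B at (5/3,0); v=(-1,3)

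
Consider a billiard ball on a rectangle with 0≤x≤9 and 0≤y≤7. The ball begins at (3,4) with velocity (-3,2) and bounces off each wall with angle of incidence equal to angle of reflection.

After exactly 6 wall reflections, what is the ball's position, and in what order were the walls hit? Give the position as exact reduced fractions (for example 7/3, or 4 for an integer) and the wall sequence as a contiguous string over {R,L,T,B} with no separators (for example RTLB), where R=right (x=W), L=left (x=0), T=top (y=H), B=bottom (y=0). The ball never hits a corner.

Final position: (9/2,7)
Wall sequence: LTRBLT

1. t=1 → L at (0,6); v=(3,2)
2. t=1/2 → T at (3/2,7); v=(3,-2)
3. t=5/2 → R at (9,2); v=(-3,-2)
4. t=1 → B at (6,0); v=(-3,2)
5. t=2 → L at (0,4); v=(3,2)
6. t=3/2 → T at (9/2,7); v=(3,-2)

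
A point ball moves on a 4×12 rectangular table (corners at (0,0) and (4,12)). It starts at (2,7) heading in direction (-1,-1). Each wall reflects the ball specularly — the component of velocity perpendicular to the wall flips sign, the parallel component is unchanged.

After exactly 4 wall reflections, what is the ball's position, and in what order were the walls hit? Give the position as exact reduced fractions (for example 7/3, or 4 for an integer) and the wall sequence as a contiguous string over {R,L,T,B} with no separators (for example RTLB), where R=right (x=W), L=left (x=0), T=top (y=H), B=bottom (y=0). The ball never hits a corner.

Final position: (0,3)
Wall sequence: LRBL

1. t=2 → L at (0,5); v=(1,-1)
2. t=4 → R at (4,1); v=(-1,-1)
3. t=1 → B at (3,0); v=(-1,1)
4. t=3 → L at (0,3); v=(1,1)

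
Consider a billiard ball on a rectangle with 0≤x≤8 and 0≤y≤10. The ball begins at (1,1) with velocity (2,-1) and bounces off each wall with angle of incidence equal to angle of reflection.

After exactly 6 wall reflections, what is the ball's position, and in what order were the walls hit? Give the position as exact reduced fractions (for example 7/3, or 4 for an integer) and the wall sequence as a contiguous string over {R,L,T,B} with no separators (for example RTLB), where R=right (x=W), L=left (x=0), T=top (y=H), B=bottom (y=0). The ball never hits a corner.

Final position: (0,11/2)
Wall sequence: BRLTRL

1. t=1 → B at (3,0); v=(2,1)
2. t=5/2 → R at (8,5/2); v=(-2,1)
3. t=4 → L at (0,13/2); v=(2,1)
4. t=7/2 → T at (7,10); v=(2,-1)
5. t=1/2 → R at (8,19/2); v=(-2,-1)
6. t=4 → L at (0,11/2); v=(2,-1)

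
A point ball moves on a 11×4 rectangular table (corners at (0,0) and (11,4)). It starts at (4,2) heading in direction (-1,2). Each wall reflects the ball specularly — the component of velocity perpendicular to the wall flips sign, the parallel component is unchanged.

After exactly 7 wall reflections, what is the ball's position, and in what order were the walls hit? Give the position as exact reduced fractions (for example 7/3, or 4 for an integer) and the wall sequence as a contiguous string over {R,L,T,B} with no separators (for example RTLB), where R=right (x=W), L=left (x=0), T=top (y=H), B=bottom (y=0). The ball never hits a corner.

Final position: (7,0)
Wall sequence: TBLTBTB

1. t=1 → T at (3,4); v=(-1,-2)
2. t=2 → B at (1,0); v=(-1,2)
3. t=1 → L at (0,2); v=(1,2)
4. t=1 → T at (1,4); v=(1,-2)
5. t=2 → B at (3,0); v=(1,2)
6. t=2 → T at (5,4); v=(1,-2)
7. t=2 → B at (7,0); v=(1,2)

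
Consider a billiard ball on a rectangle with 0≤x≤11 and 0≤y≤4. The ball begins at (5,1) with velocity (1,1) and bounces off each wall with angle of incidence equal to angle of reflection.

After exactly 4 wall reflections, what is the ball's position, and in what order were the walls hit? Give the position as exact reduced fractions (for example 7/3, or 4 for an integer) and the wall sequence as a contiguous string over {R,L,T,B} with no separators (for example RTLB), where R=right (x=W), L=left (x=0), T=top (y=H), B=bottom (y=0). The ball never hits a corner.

1. t=3 → T at (8,4); v=(1,-1)
2. t=3 → R at (11,1); v=(-1,-1)
3. t=1 → B at (10,0); v=(-1,1)
4. t=4 → T at (6,4); v=(-1,-1)

Final position: (6,4)
Wall sequence: TRBT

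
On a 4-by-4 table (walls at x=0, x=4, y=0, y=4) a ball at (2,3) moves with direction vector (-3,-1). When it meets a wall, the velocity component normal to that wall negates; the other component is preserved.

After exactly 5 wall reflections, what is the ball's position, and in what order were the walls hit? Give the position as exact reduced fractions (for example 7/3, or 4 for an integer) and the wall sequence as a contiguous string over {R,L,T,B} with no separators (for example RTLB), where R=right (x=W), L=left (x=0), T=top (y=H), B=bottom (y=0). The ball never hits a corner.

1. t=2/3 → L at (0,7/3); v=(3,-1)
2. t=4/3 → R at (4,1); v=(-3,-1)
3. t=1 → B at (1,0); v=(-3,1)
4. t=1/3 → L at (0,1/3); v=(3,1)
5. t=4/3 → R at (4,5/3); v=(-3,1)

Final position: (4,5/3)
Wall sequence: LRBLR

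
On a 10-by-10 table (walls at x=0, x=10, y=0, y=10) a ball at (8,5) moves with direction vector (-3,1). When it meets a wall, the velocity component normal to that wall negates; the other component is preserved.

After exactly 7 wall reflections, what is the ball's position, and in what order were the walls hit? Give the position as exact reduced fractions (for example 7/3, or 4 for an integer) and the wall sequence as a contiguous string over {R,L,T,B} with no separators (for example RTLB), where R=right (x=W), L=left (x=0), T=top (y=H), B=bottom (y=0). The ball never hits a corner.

1. t=8/3 → L at (0,23/3); v=(3,1)
2. t=7/3 → T at (7,10); v=(3,-1)
3. t=1 → R at (10,9); v=(-3,-1)
4. t=10/3 → L at (0,17/3); v=(3,-1)
5. t=10/3 → R at (10,7/3); v=(-3,-1)
6. t=7/3 → B at (3,0); v=(-3,1)
7. t=1 → L at (0,1); v=(3,1)

Final position: (0,1)
Wall sequence: LTRLRBL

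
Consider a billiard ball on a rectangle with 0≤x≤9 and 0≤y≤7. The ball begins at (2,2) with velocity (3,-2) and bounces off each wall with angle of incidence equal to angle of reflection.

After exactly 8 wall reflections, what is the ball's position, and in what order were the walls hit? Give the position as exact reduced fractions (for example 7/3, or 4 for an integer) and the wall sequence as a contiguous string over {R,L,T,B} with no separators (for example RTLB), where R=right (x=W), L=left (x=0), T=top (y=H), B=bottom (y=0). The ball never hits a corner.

1. t=1 → B at (5,0); v=(3,2)
2. t=4/3 → R at (9,8/3); v=(-3,2)
3. t=13/6 → T at (5/2,7); v=(-3,-2)
4. t=5/6 → L at (0,16/3); v=(3,-2)
5. t=8/3 → B at (8,0); v=(3,2)
6. t=1/3 → R at (9,2/3); v=(-3,2)
7. t=3 → L at (0,20/3); v=(3,2)
8. t=1/6 → T at (1/2,7); v=(3,-2)

Final position: (1/2,7)
Wall sequence: BRTLBRLT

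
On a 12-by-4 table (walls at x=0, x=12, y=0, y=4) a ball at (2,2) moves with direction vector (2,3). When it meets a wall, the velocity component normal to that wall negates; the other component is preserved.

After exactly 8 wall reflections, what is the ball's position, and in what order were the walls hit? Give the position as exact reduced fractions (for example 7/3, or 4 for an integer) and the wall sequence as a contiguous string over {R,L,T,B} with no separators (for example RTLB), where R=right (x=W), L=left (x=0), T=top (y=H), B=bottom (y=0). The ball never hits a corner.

Final position: (14/3,4)
Wall sequence: TBTBRTBT

1. t=2/3 → T at (10/3,4); v=(2,-3)
2. t=4/3 → B at (6,0); v=(2,3)
3. t=4/3 → T at (26/3,4); v=(2,-3)
4. t=4/3 → B at (34/3,0); v=(2,3)
5. t=1/3 → R at (12,1); v=(-2,3)
6. t=1 → T at (10,4); v=(-2,-3)
7. t=4/3 → B at (22/3,0); v=(-2,3)
8. t=4/3 → T at (14/3,4); v=(-2,-3)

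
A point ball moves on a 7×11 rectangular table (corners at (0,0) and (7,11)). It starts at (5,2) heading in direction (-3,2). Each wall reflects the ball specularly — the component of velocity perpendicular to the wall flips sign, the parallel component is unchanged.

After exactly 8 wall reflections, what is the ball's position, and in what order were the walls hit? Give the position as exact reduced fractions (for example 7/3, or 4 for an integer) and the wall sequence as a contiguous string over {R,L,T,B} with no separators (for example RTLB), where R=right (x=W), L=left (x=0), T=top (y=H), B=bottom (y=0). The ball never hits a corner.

Final position: (7,20/3)
Wall sequence: LRTLRBLR

1. t=5/3 → L at (0,16/3); v=(3,2)
2. t=7/3 → R at (7,10); v=(-3,2)
3. t=1/2 → T at (11/2,11); v=(-3,-2)
4. t=11/6 → L at (0,22/3); v=(3,-2)
5. t=7/3 → R at (7,8/3); v=(-3,-2)
6. t=4/3 → B at (3,0); v=(-3,2)
7. t=1 → L at (0,2); v=(3,2)
8. t=7/3 → R at (7,20/3); v=(-3,2)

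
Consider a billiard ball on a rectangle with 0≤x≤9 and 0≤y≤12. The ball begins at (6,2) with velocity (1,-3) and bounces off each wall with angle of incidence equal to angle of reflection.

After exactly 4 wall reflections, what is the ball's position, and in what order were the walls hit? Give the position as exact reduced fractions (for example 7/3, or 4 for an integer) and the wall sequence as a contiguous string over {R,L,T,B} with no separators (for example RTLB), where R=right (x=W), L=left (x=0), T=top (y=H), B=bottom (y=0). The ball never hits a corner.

Final position: (10/3,0)
Wall sequence: BRTB

1. t=2/3 → B at (20/3,0); v=(1,3)
2. t=7/3 → R at (9,7); v=(-1,3)
3. t=5/3 → T at (22/3,12); v=(-1,-3)
4. t=4 → B at (10/3,0); v=(-1,3)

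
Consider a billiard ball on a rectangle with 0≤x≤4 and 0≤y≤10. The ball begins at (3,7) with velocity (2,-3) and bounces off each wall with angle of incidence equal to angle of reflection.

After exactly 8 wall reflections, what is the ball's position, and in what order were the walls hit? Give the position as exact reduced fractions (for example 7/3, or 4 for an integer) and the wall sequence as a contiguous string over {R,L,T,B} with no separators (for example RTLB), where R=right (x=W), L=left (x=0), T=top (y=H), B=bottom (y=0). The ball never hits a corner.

1. t=1/2 → R at (4,11/2); v=(-2,-3)
2. t=11/6 → B at (1/3,0); v=(-2,3)
3. t=1/6 → L at (0,1/2); v=(2,3)
4. t=2 → R at (4,13/2); v=(-2,3)
5. t=7/6 → T at (5/3,10); v=(-2,-3)
6. t=5/6 → L at (0,15/2); v=(2,-3)
7. t=2 → R at (4,3/2); v=(-2,-3)
8. t=1/2 → B at (3,0); v=(-2,3)

Final position: (3,0)
Wall sequence: RBLRTLRB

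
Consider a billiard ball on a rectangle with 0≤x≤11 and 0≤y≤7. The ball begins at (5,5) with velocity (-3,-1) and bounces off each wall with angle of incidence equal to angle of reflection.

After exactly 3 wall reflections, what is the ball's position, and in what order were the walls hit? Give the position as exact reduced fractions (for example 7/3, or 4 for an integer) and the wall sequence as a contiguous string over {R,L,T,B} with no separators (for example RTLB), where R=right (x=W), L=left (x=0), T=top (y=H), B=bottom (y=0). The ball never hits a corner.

Final position: (11,1/3)
Wall sequence: LBR

1. t=5/3 → L at (0,10/3); v=(3,-1)
2. t=10/3 → B at (10,0); v=(3,1)
3. t=1/3 → R at (11,1/3); v=(-3,1)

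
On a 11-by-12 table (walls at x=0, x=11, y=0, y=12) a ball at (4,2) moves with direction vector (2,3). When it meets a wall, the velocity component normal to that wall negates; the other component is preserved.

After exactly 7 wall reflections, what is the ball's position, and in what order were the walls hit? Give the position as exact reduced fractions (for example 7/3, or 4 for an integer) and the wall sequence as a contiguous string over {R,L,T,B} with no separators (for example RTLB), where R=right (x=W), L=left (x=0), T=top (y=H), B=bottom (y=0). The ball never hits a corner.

Final position: (28/3,0)
Wall sequence: TRBLTRB

1. t=10/3 → T at (32/3,12); v=(2,-3)
2. t=1/6 → R at (11,23/2); v=(-2,-3)
3. t=23/6 → B at (10/3,0); v=(-2,3)
4. t=5/3 → L at (0,5); v=(2,3)
5. t=7/3 → T at (14/3,12); v=(2,-3)
6. t=19/6 → R at (11,5/2); v=(-2,-3)
7. t=5/6 → B at (28/3,0); v=(-2,3)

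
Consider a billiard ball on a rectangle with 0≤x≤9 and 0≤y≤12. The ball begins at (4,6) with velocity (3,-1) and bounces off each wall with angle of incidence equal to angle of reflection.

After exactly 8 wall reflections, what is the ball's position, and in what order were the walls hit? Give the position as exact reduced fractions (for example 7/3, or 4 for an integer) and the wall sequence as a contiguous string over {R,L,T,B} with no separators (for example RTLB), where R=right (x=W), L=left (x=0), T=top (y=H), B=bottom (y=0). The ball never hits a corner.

Final position: (4,12)
Wall sequence: RLBRLRLT

1. t=5/3 → R at (9,13/3); v=(-3,-1)
2. t=3 → L at (0,4/3); v=(3,-1)
3. t=4/3 → B at (4,0); v=(3,1)
4. t=5/3 → R at (9,5/3); v=(-3,1)
5. t=3 → L at (0,14/3); v=(3,1)
6. t=3 → R at (9,23/3); v=(-3,1)
7. t=3 → L at (0,32/3); v=(3,1)
8. t=4/3 → T at (4,12); v=(3,-1)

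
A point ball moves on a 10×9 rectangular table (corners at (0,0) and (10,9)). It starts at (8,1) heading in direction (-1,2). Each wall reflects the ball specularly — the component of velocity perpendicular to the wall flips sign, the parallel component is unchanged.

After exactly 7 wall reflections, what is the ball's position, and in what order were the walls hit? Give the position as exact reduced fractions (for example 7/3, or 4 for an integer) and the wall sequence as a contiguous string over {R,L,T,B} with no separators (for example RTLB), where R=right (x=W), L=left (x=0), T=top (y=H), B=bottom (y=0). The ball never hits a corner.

1. t=4 → T at (4,9); v=(-1,-2)
2. t=4 → L at (0,1); v=(1,-2)
3. t=1/2 → B at (1/2,0); v=(1,2)
4. t=9/2 → T at (5,9); v=(1,-2)
5. t=9/2 → B at (19/2,0); v=(1,2)
6. t=1/2 → R at (10,1); v=(-1,2)
7. t=4 → T at (6,9); v=(-1,-2)

Final position: (6,9)
Wall sequence: TLBTBRT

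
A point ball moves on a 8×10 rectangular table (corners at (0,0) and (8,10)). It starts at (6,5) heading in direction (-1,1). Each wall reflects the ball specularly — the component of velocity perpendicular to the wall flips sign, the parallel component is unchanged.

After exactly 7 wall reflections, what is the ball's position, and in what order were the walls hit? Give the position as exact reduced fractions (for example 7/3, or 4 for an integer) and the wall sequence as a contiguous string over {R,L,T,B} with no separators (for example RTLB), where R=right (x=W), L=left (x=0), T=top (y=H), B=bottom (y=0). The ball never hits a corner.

Final position: (8,5)
Wall sequence: TLRBLTR

1. t=5 → T at (1,10); v=(-1,-1)
2. t=1 → L at (0,9); v=(1,-1)
3. t=8 → R at (8,1); v=(-1,-1)
4. t=1 → B at (7,0); v=(-1,1)
5. t=7 → L at (0,7); v=(1,1)
6. t=3 → T at (3,10); v=(1,-1)
7. t=5 → R at (8,5); v=(-1,-1)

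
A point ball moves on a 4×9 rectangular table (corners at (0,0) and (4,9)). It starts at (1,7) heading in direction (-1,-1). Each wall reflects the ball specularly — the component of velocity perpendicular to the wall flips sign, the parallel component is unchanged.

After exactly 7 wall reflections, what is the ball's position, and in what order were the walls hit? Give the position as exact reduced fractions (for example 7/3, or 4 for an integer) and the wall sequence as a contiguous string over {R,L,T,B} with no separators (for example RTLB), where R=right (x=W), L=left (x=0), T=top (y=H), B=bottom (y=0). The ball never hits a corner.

1. t=1 → L at (0,6); v=(1,-1)
2. t=4 → R at (4,2); v=(-1,-1)
3. t=2 → B at (2,0); v=(-1,1)
4. t=2 → L at (0,2); v=(1,1)
5. t=4 → R at (4,6); v=(-1,1)
6. t=3 → T at (1,9); v=(-1,-1)
7. t=1 → L at (0,8); v=(1,-1)

Final position: (0,8)
Wall sequence: LRBLRTL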